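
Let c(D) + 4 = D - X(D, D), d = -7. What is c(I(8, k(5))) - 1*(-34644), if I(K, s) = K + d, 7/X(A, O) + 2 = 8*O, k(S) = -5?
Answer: 207839/6 ≈ 34640.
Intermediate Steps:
X(A, O) = 7/(-2 + 8*O)
I(K, s) = -7 + K (I(K, s) = K - 7 = -7 + K)
c(D) = -4 + D - 7/(2*(-1 + 4*D)) (c(D) = -4 + (D - 7/(2*(-1 + 4*D))) = -4 + D - 7/(2*(-1 + 4*D)))
c(I(8, k(5))) - 1*(-34644) = (1 - 34*(-7 + 8) + 8*(-7 + 8)²)/(2*(-1 + 4*(-7 + 8))) - 1*(-34644) = (1 - 34*1 + 8*1²)/(2*(-1 + 4*1)) + 34644 = (1 - 34 + 8*1)/(2*(-1 + 4)) + 34644 = (½)*(1 - 34 + 8)/3 + 34644 = (½)*(⅓)*(-25) + 34644 = -25/6 + 34644 = 207839/6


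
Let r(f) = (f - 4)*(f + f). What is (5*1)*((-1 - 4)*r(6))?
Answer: -600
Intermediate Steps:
r(f) = 2*f*(-4 + f) (r(f) = (-4 + f)*(2*f) = 2*f*(-4 + f))
(5*1)*((-1 - 4)*r(6)) = (5*1)*((-1 - 4)*(2*6*(-4 + 6))) = 5*(-10*6*2) = 5*(-5*24) = 5*(-120) = -600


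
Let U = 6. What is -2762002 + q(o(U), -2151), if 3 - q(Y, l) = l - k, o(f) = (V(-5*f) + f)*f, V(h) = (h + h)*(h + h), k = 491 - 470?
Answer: -2759827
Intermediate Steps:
k = 21
V(h) = 4*h² (V(h) = (2*h)*(2*h) = 4*h²)
o(f) = f*(f + 100*f²) (o(f) = (4*(-5*f)² + f)*f = (4*(25*f²) + f)*f = (100*f² + f)*f = (f + 100*f²)*f = f*(f + 100*f²))
q(Y, l) = 24 - l (q(Y, l) = 3 - (l - 1*21) = 3 - (l - 21) = 3 - (-21 + l) = 3 + (21 - l) = 24 - l)
-2762002 + q(o(U), -2151) = -2762002 + (24 - 1*(-2151)) = -2762002 + (24 + 2151) = -2762002 + 2175 = -2759827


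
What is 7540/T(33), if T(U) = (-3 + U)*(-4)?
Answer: -377/6 ≈ -62.833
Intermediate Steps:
T(U) = 12 - 4*U
7540/T(33) = 7540/(12 - 4*33) = 7540/(12 - 132) = 7540/(-120) = 7540*(-1/120) = -377/6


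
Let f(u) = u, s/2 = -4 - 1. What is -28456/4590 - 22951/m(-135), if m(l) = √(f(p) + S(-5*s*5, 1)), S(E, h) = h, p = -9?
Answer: -14228/2295 + 22951*I*√2/4 ≈ -6.1996 + 8114.4*I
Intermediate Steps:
s = -10 (s = 2*(-4 - 1) = 2*(-5) = -10)
m(l) = 2*I*√2 (m(l) = √(-9 + 1) = √(-8) = 2*I*√2)
-28456/4590 - 22951/m(-135) = -28456/4590 - 22951*(-I*√2/4) = -28456*1/4590 - (-22951)*I*√2/4 = -14228/2295 + 22951*I*√2/4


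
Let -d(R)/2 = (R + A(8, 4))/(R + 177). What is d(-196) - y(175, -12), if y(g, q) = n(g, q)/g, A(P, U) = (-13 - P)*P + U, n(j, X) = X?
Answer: -125772/3325 ≈ -37.826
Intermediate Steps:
A(P, U) = U + P*(-13 - P) (A(P, U) = P*(-13 - P) + U = U + P*(-13 - P))
y(g, q) = q/g
d(R) = -2*(-164 + R)/(177 + R) (d(R) = -2*(R + (4 - 1*8² - 13*8))/(R + 177) = -2*(R + (4 - 1*64 - 104))/(177 + R) = -2*(R + (4 - 64 - 104))/(177 + R) = -2*(R - 164)/(177 + R) = -2*(-164 + R)/(177 + R))
d(-196) - y(175, -12) = 2*(164 - 1*(-196))/(177 - 196) - (-12)/175 = 2*(164 + 196)/(-19) - (-12)/175 = 2*(-1/19)*360 - 1*(-12/175) = -720/19 + 12/175 = -125772/3325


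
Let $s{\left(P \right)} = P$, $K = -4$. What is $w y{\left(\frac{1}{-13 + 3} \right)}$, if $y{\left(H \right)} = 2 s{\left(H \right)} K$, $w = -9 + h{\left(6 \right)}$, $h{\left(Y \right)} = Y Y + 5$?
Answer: $\frac{128}{5} \approx 25.6$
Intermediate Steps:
$h{\left(Y \right)} = 5 + Y^{2}$ ($h{\left(Y \right)} = Y^{2} + 5 = 5 + Y^{2}$)
$w = 32$ ($w = -9 + \left(5 + 6^{2}\right) = -9 + \left(5 + 36\right) = -9 + 41 = 32$)
$y{\left(H \right)} = - 8 H$ ($y{\left(H \right)} = 2 H \left(-4\right) = - 8 H$)
$w y{\left(\frac{1}{-13 + 3} \right)} = 32 \left(- \frac{8}{-13 + 3}\right) = 32 \left(- \frac{8}{-10}\right) = 32 \left(\left(-8\right) \left(- \frac{1}{10}\right)\right) = 32 \cdot \frac{4}{5} = \frac{128}{5}$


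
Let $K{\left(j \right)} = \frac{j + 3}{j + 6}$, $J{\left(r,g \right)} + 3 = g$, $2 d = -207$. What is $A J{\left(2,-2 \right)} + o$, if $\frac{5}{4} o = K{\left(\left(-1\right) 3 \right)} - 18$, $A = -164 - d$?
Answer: $\frac{2881}{10} \approx 288.1$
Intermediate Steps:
$d = - \frac{207}{2}$ ($d = \frac{1}{2} \left(-207\right) = - \frac{207}{2} \approx -103.5$)
$J{\left(r,g \right)} = -3 + g$
$A = - \frac{121}{2}$ ($A = -164 - - \frac{207}{2} = -164 + \frac{207}{2} = - \frac{121}{2} \approx -60.5$)
$K{\left(j \right)} = \frac{3 + j}{6 + j}$
$o = - \frac{72}{5}$ ($o = \frac{4 \left(\frac{3 - 3}{6 - 3} - 18\right)}{5} = \frac{4 \left(\frac{1}{3} \cdot 0 - 18\right)}{5} = \frac{4 \left(0 - 18\right)}{5} = \frac{4}{5} \left(-18\right) = - \frac{72}{5} \approx -14.4$)
$A J{\left(2,-2 \right)} + o = - \frac{121 \left(-3 - 2\right)}{2} - \frac{72}{5} = \left(- \frac{121}{2}\right) \left(-5\right) - \frac{72}{5} = \frac{605}{2} - \frac{72}{5} = \frac{2881}{10}$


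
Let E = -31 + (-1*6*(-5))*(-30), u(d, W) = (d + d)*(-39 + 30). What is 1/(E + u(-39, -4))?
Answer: -1/229 ≈ -0.0043668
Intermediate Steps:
u(d, W) = -18*d (u(d, W) = (2*d)*(-9) = -18*d)
E = -931 (E = -31 - 6*(-5)*(-30) = -31 + 30*(-30) = -31 - 900 = -931)
1/(E + u(-39, -4)) = 1/(-931 - 18*(-39)) = 1/(-931 + 702) = 1/(-229) = -1/229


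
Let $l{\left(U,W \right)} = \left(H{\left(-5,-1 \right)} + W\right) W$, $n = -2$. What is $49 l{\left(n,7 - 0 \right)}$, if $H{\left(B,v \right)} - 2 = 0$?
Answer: $3087$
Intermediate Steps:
$H{\left(B,v \right)} = 2$ ($H{\left(B,v \right)} = 2 + 0 = 2$)
$l{\left(U,W \right)} = W \left(2 + W\right)$ ($l{\left(U,W \right)} = \left(2 + W\right) W = W \left(2 + W\right)$)
$49 l{\left(n,7 - 0 \right)} = 49 \left(7 - 0\right) \left(2 + \left(7 - 0\right)\right) = 49 \left(7 + 0\right) \left(2 + \left(7 + 0\right)\right) = 49 \cdot 7 \left(2 + 7\right) = 49 \cdot 7 \cdot 9 = 49 \cdot 63 = 3087$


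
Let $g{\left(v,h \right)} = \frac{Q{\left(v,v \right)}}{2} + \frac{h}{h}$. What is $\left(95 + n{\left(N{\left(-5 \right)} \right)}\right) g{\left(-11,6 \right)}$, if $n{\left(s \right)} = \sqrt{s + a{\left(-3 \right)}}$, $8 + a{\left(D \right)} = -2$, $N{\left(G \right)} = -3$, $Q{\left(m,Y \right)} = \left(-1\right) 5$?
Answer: $- \frac{285}{2} - \frac{3 i \sqrt{13}}{2} \approx -142.5 - 5.4083 i$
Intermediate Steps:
$Q{\left(m,Y \right)} = -5$
$g{\left(v,h \right)} = - \frac{3}{2}$ ($g{\left(v,h \right)} = - \frac{5}{2} + \frac{h}{h} = \left(-5\right) \frac{1}{2} + 1 = - \frac{5}{2} + 1 = - \frac{3}{2}$)
$a{\left(D \right)} = -10$ ($a{\left(D \right)} = -8 - 2 = -10$)
$n{\left(s \right)} = \sqrt{-10 + s}$ ($n{\left(s \right)} = \sqrt{s - 10} = \sqrt{-10 + s}$)
$\left(95 + n{\left(N{\left(-5 \right)} \right)}\right) g{\left(-11,6 \right)} = \left(95 + \sqrt{-10 - 3}\right) \left(- \frac{3}{2}\right) = \left(95 + \sqrt{-13}\right) \left(- \frac{3}{2}\right) = \left(95 + i \sqrt{13}\right) \left(- \frac{3}{2}\right) = - \frac{285}{2} - \frac{3 i \sqrt{13}}{2}$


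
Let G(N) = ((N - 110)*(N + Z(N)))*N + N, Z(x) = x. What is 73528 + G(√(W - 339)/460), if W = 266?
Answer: 777927043/10580 + 105727*I*√73/48668000 ≈ 73528.0 + 0.018561*I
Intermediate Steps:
G(N) = N + 2*N²*(-110 + N) (G(N) = ((N - 110)*(N + N))*N + N = ((-110 + N)*(2*N))*N + N = (2*N*(-110 + N))*N + N = 2*N²*(-110 + N) + N = N + 2*N²*(-110 + N))
73528 + G(√(W - 339)/460) = 73528 + (√(266 - 339)/460)*(1 - 220*√(266 - 339)/460 + 2*(√(266 - 339)/460)²) = 73528 + (√(-73)*(1/460))*(1 - 220*√(-73)/460 + 2*(√(-73)*(1/460))²) = 73528 + ((I*√73)*(1/460))*(1 - 220*I*√73/460 + 2*((I*√73)*(1/460))²) = 73528 + (I*√73/460)*(1 - 11*I*√73/23 + 2*(I*√73/460)²) = 73528 + (I*√73/460)*(1 - 11*I*√73/23 + 2*(-73/211600)) = 73528 + (I*√73/460)*(1 - 11*I*√73/23 - 73/105800) = 73528 + (I*√73/460)*(105727/105800 - 11*I*√73/23) = 73528 + I*√73*(105727/105800 - 11*I*√73/23)/460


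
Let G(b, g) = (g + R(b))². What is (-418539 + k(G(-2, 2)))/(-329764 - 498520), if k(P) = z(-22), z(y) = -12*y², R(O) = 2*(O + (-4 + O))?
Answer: 424347/828284 ≈ 0.51232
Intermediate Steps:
R(O) = -8 + 4*O (R(O) = 2*(-4 + 2*O) = -8 + 4*O)
G(b, g) = (-8 + g + 4*b)² (G(b, g) = (g + (-8 + 4*b))² = (-8 + g + 4*b)²)
k(P) = -5808 (k(P) = -12*(-22)² = -12*484 = -5808)
(-418539 + k(G(-2, 2)))/(-329764 - 498520) = (-418539 - 5808)/(-329764 - 498520) = -424347/(-828284) = -424347*(-1/828284) = 424347/828284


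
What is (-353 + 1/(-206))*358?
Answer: -13016701/103 ≈ -1.2638e+5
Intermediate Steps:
(-353 + 1/(-206))*358 = (-353 - 1/206)*358 = -72719/206*358 = -13016701/103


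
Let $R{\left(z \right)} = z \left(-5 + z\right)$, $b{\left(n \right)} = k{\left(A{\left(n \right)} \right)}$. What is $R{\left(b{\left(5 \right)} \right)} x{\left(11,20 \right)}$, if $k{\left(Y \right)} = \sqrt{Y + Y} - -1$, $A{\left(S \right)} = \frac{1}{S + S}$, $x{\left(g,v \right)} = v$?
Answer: $-76 - 12 \sqrt{5} \approx -102.83$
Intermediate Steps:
$A{\left(S \right)} = \frac{1}{2 S}$
$k{\left(Y \right)} = 1 + \sqrt{2} \sqrt{Y}$ ($k{\left(Y \right)} = \sqrt{2 Y} + 1 = \sqrt{2} \sqrt{Y} + 1 = 1 + \sqrt{2} \sqrt{Y}$)
$b{\left(n \right)} = 1 + \sqrt{\frac{1}{n}}$ ($b{\left(n \right)} = 1 + \sqrt{2} \sqrt{\frac{1}{2 n}} = 1 + \sqrt{2} \frac{\sqrt{2} \sqrt{\frac{1}{n}}}{2} = 1 + \sqrt{\frac{1}{n}}$)
$R{\left(b{\left(5 \right)} \right)} x{\left(11,20 \right)} = \left(1 + \sqrt{\frac{1}{5}}\right) \left(-5 + \left(1 + \sqrt{\frac{1}{5}}\right)\right) 20 = \left(1 + \frac{\sqrt{5}}{5}\right) \left(-5 + \left(1 + \frac{\sqrt{5}}{5}\right)\right) 20 = \left(1 + \frac{\sqrt{5}}{5}\right) \left(-4 + \frac{\sqrt{5}}{5}\right) 20 = 20 \left(1 + \frac{\sqrt{5}}{5}\right) \left(-4 + \frac{\sqrt{5}}{5}\right)$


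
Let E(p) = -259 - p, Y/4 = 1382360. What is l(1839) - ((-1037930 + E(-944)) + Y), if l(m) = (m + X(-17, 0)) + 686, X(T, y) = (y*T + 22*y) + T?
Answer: -4489687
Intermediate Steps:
Y = 5529440 (Y = 4*1382360 = 5529440)
X(T, y) = T + 22*y + T*y (X(T, y) = (T*y + 22*y) + T = (22*y + T*y) + T = T + 22*y + T*y)
l(m) = 669 + m (l(m) = (m + (-17 + 22*0 - 17*0)) + 686 = (m + (-17 + 0 + 0)) + 686 = (m - 17) + 686 = (-17 + m) + 686 = 669 + m)
l(1839) - ((-1037930 + E(-944)) + Y) = (669 + 1839) - ((-1037930 + (-259 - 1*(-944))) + 5529440) = 2508 - ((-1037930 + (-259 + 944)) + 5529440) = 2508 - ((-1037930 + 685) + 5529440) = 2508 - (-1037245 + 5529440) = 2508 - 1*4492195 = 2508 - 4492195 = -4489687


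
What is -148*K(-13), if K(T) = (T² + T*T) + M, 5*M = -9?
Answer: -248788/5 ≈ -49758.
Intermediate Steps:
M = -9/5 (M = (⅕)*(-9) = -9/5 ≈ -1.8000)
K(T) = -9/5 + 2*T² (K(T) = (T² + T*T) - 9/5 = (T² + T²) - 9/5 = 2*T² - 9/5 = -9/5 + 2*T²)
-148*K(-13) = -148*(-9/5 + 2*(-13)²) = -148*(-9/5 + 2*169) = -148*(-9/5 + 338) = -148*1681/5 = -248788/5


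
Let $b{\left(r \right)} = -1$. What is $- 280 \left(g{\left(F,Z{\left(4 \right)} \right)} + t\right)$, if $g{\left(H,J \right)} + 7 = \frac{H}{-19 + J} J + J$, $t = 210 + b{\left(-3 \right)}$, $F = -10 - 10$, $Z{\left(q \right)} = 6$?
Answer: $- \frac{790720}{13} \approx -60825.0$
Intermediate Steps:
$F = -20$
$t = 209$ ($t = 210 - 1 = 209$)
$g{\left(H,J \right)} = -7 + J + \frac{H J}{-19 + J}$ ($g{\left(H,J \right)} = -7 + \left(\frac{H}{-19 + J} J + J\right) = -7 + \left(\frac{H J}{-19 + J} + J\right) = -7 + \left(J + \frac{H J}{-19 + J}\right) = -7 + J + \frac{H J}{-19 + J}$)
$- 280 \left(g{\left(F,Z{\left(4 \right)} \right)} + t\right) = - 280 \left(\frac{133 + 6^{2} - 156 - 120}{-19 + 6} + 209\right) = - 280 \left(\frac{133 + 36 - 156 - 120}{-13} + 209\right) = - 280 \left(\left(- \frac{1}{13}\right) \left(-107\right) + 209\right) = - 280 \left(\frac{107}{13} + 209\right) = \left(-280\right) \frac{2824}{13} = - \frac{790720}{13}$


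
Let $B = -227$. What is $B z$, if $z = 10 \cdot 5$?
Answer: $-11350$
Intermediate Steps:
$z = 50$
$B z = \left(-227\right) 50 = -11350$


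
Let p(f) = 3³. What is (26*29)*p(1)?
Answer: 20358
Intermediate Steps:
p(f) = 27
(26*29)*p(1) = (26*29)*27 = 754*27 = 20358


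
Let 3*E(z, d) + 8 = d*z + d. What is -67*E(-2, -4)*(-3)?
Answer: -268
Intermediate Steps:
E(z, d) = -8/3 + d/3 + d*z/3 (E(z, d) = -8/3 + (d*z + d)/3 = -8/3 + (d + d*z)/3 = -8/3 + (d/3 + d*z/3) = -8/3 + d/3 + d*z/3)
-67*E(-2, -4)*(-3) = -67*(-8/3 + (1/3)*(-4) + (1/3)*(-4)*(-2))*(-3) = -67*(-8/3 - 4/3 + 8/3)*(-3) = -(-268)*(-3)/3 = -67*4 = -268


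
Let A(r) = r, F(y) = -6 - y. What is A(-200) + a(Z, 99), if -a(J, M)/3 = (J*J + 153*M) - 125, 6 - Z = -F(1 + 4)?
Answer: -45341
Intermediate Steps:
Z = -5 (Z = 6 - (-1)*(-6 - (1 + 4)) = 6 - (-1)*(-6 - 1*5) = 6 - (-1)*(-6 - 5) = 6 - (-1)*(-11) = 6 - 1*11 = 6 - 11 = -5)
a(J, M) = 375 - 459*M - 3*J**2 (a(J, M) = -3*((J*J + 153*M) - 125) = -3*((J**2 + 153*M) - 125) = -3*(-125 + J**2 + 153*M) = 375 - 459*M - 3*J**2)
A(-200) + a(Z, 99) = -200 + (375 - 459*99 - 3*(-5)**2) = -200 + (375 - 45441 - 3*25) = -200 + (375 - 45441 - 75) = -200 - 45141 = -45341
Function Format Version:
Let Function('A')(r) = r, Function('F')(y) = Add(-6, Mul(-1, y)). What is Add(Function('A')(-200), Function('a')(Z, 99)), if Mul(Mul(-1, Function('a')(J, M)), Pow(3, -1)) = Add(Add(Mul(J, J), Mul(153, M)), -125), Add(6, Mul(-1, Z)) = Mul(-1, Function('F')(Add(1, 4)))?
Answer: -45341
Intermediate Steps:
Z = -5 (Z = Add(6, Mul(-1, Mul(-1, Add(-6, Mul(-1, Add(1, 4)))))) = Add(6, Mul(-1, Mul(-1, Add(-6, Mul(-1, 5))))) = Add(6, Mul(-1, Mul(-1, Add(-6, -5)))) = Add(6, Mul(-1, Mul(-1, -11))) = Add(6, Mul(-1, 11)) = Add(6, -11) = -5)
Function('a')(J, M) = Add(375, Mul(-459, M), Mul(-3, Pow(J, 2))) (Function('a')(J, M) = Mul(-3, Add(Add(Mul(J, J), Mul(153, M)), -125)) = Mul(-3, Add(Add(Pow(J, 2), Mul(153, M)), -125)) = Mul(-3, Add(-125, Pow(J, 2), Mul(153, M))) = Add(375, Mul(-459, M), Mul(-3, Pow(J, 2))))
Add(Function('A')(-200), Function('a')(Z, 99)) = Add(-200, Add(375, Mul(-459, 99), Mul(-3, Pow(-5, 2)))) = Add(-200, Add(375, -45441, Mul(-3, 25))) = Add(-200, Add(375, -45441, -75)) = Add(-200, -45141) = -45341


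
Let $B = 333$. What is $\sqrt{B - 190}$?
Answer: $\sqrt{143} \approx 11.958$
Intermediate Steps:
$\sqrt{B - 190} = \sqrt{333 - 190} = \sqrt{143}$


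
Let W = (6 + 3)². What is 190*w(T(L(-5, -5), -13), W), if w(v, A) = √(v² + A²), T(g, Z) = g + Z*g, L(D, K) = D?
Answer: 570*√1129 ≈ 19152.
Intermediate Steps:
W = 81 (W = 9² = 81)
w(v, A) = √(A² + v²)
190*w(T(L(-5, -5), -13), W) = 190*√(81² + (-5*(1 - 13))²) = 190*√(6561 + (-5*(-12))²) = 190*√(6561 + 60²) = 190*√(6561 + 3600) = 190*√10161 = 190*(3*√1129) = 570*√1129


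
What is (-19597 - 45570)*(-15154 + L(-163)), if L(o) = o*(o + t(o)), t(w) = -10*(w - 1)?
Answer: 16676561135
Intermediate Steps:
t(w) = 10 - 10*w (t(w) = -10*(-1 + w) = 10 - 10*w)
L(o) = o*(10 - 9*o) (L(o) = o*(o + (10 - 10*o)) = o*(10 - 9*o))
(-19597 - 45570)*(-15154 + L(-163)) = (-19597 - 45570)*(-15154 - 163*(10 - 9*(-163))) = -65167*(-15154 - 163*(10 + 1467)) = -65167*(-15154 - 163*1477) = -65167*(-15154 - 240751) = -65167*(-255905) = 16676561135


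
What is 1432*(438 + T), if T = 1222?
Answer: 2377120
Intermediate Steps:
1432*(438 + T) = 1432*(438 + 1222) = 1432*1660 = 2377120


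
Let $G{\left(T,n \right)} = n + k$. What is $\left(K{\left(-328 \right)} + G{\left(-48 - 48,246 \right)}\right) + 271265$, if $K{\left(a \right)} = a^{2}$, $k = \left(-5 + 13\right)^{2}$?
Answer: $379159$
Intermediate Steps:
$k = 64$ ($k = 8^{2} = 64$)
$G{\left(T,n \right)} = 64 + n$ ($G{\left(T,n \right)} = n + 64 = 64 + n$)
$\left(K{\left(-328 \right)} + G{\left(-48 - 48,246 \right)}\right) + 271265 = \left(\left(-328\right)^{2} + \left(64 + 246\right)\right) + 271265 = \left(107584 + 310\right) + 271265 = 107894 + 271265 = 379159$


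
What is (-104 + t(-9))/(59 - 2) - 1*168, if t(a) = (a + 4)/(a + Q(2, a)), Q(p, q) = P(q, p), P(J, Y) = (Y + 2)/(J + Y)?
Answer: -216175/1273 ≈ -169.82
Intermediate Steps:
P(J, Y) = (2 + Y)/(J + Y)
Q(p, q) = (2 + p)/(p + q) (Q(p, q) = (2 + p)/(q + p) = (2 + p)/(p + q))
t(a) = (4 + a)/(a + 4/(2 + a)) (t(a) = (a + 4)/(a + (2 + 2)/(2 + a)) = (4 + a)/(a + 4/(2 + a)))
(-104 + t(-9))/(59 - 2) - 1*168 = (-104 + (2 - 9)*(4 - 9)/(4 - 9*(2 - 9)))/(59 - 2) - 1*168 = (-104 - 7*(-5)/(4 - 9*(-7)))/57 - 168 = (-104 - 7*(-5)/(4 + 63))*(1/57) - 168 = (-104 - 7*(-5)/67)*(1/57) - 168 = (-104 + (1/67)*(-7)*(-5))*(1/57) - 168 = (-104 + 35/67)*(1/57) - 168 = -6933/67*1/57 - 168 = -2311/1273 - 168 = -216175/1273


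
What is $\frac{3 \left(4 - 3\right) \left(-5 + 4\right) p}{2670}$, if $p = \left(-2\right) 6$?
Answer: $\frac{6}{445} \approx 0.013483$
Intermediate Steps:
$p = -12$
$\frac{3 \left(4 - 3\right) \left(-5 + 4\right) p}{2670} = \frac{3 \left(4 - 3\right) \left(-5 + 4\right) \left(-12\right)}{2670} = 3 \cdot 1 \left(-1\right) \left(-12\right) \frac{1}{2670} = 3 \left(-1\right) \left(-12\right) \frac{1}{2670} = \left(-3\right) \left(-12\right) \frac{1}{2670} = 36 \cdot \frac{1}{2670} = \frac{6}{445}$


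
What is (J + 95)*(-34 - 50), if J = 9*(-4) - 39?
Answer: -1680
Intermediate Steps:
J = -75 (J = -36 - 39 = -75)
(J + 95)*(-34 - 50) = (-75 + 95)*(-34 - 50) = 20*(-84) = -1680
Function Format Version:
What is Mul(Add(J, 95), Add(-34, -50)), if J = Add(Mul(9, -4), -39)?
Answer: -1680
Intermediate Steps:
J = -75 (J = Add(-36, -39) = -75)
Mul(Add(J, 95), Add(-34, -50)) = Mul(Add(-75, 95), Add(-34, -50)) = Mul(20, -84) = -1680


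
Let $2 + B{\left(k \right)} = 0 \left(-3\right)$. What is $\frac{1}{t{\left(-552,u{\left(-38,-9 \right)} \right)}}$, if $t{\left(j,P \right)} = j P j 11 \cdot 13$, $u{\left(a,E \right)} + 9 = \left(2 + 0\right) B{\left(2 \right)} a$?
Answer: $\frac{1}{6230892096} \approx 1.6049 \cdot 10^{-10}$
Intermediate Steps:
$B{\left(k \right)} = -2$ ($B{\left(k \right)} = -2 + 0 \left(-3\right) = -2 + 0 = -2$)
$u{\left(a,E \right)} = -9 - 4 a$ ($u{\left(a,E \right)} = -9 + \left(2 + 0\right) \left(-2\right) a = -9 + 2 \left(-2\right) a = -9 - 4 a$)
$t{\left(j,P \right)} = 143 P j^{2}$ ($t{\left(j,P \right)} = P j j 11 \cdot 13 = P j^{2} \cdot 11 \cdot 13 = 11 P j^{2} \cdot 13 = 143 P j^{2}$)
$\frac{1}{t{\left(-552,u{\left(-38,-9 \right)} \right)}} = \frac{1}{143 \left(-9 - -152\right) \left(-552\right)^{2}} = \frac{1}{143 \left(-9 + 152\right) 304704} = \frac{1}{143 \cdot 143 \cdot 304704} = \frac{1}{6230892096}$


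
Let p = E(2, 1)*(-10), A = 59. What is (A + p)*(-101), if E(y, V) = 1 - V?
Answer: -5959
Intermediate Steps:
p = 0 (p = (1 - 1*1)*(-10) = (1 - 1)*(-10) = 0*(-10) = 0)
(A + p)*(-101) = (59 + 0)*(-101) = 59*(-101) = -5959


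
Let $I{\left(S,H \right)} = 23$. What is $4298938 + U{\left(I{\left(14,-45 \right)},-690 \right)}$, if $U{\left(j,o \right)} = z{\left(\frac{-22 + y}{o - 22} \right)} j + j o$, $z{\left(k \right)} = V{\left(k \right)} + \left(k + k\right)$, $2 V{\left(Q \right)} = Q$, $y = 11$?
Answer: $\frac{6099090097}{1424} \approx 4.2831 \cdot 10^{6}$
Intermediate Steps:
$V{\left(Q \right)} = \frac{Q}{2}$
$z{\left(k \right)} = \frac{5 k}{2}$ ($z{\left(k \right)} = \frac{k}{2} + \left(k + k\right) = \frac{k}{2} + 2 k = \frac{5 k}{2}$)
$U{\left(j,o \right)} = j o - \frac{55 j}{2 \left(-22 + o\right)}$ ($U{\left(j,o \right)} = \frac{5 \frac{-22 + 11}{o - 22}}{2} j + j o = \frac{5 \left(- \frac{11}{-22 + o}\right)}{2} j + j o = - \frac{55}{2 \left(-22 + o\right)} j + j o = - \frac{55 j}{2 \left(-22 + o\right)} + j o = j o - \frac{55 j}{2 \left(-22 + o\right)}$)
$4298938 + U{\left(I{\left(14,-45 \right)},-690 \right)} = 4298938 + \frac{1}{2} \cdot 23 \frac{1}{-22 - 690} \left(-55 - -30360 + 2 \left(-690\right)^{2}\right) = 4298938 + \frac{1}{2} \cdot 23 \frac{1}{-712} \left(-55 + 30360 + 2 \cdot 476100\right) = 4298938 + \frac{1}{2} \cdot 23 \left(- \frac{1}{712}\right) \left(-55 + 30360 + 952200\right) = 4298938 + \frac{1}{2} \cdot 23 \left(- \frac{1}{712}\right) 982505 = 4298938 - \frac{22597615}{1424} = \frac{6099090097}{1424}$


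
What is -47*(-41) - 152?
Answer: 1775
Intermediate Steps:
-47*(-41) - 152 = 1927 - 152 = 1775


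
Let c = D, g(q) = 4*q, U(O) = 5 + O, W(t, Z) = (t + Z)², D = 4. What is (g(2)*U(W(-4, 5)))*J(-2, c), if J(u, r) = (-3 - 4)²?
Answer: 2352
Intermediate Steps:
W(t, Z) = (Z + t)²
c = 4
J(u, r) = 49 (J(u, r) = (-7)² = 49)
(g(2)*U(W(-4, 5)))*J(-2, c) = ((4*2)*(5 + (5 - 4)²))*49 = (8*(5 + 1²))*49 = (8*(5 + 1))*49 = (8*6)*49 = 48*49 = 2352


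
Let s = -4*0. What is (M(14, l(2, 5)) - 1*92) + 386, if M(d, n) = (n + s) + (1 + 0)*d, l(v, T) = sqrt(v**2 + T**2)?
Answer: 308 + sqrt(29) ≈ 313.39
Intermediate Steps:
s = 0
l(v, T) = sqrt(T**2 + v**2)
M(d, n) = d + n (M(d, n) = (n + 0) + (1 + 0)*d = n + 1*d = n + d = d + n)
(M(14, l(2, 5)) - 1*92) + 386 = ((14 + sqrt(5**2 + 2**2)) - 1*92) + 386 = ((14 + sqrt(25 + 4)) - 92) + 386 = ((14 + sqrt(29)) - 92) + 386 = (-78 + sqrt(29)) + 386 = 308 + sqrt(29)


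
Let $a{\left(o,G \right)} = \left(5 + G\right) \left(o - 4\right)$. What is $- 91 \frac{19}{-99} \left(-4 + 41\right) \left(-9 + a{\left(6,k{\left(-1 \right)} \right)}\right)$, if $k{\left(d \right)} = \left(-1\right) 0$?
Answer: $\frac{63973}{99} \approx 646.19$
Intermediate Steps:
$k{\left(d \right)} = 0$
$a{\left(o,G \right)} = \left(-4 + o\right) \left(5 + G\right)$ ($a{\left(o,G \right)} = \left(5 + G\right) \left(-4 + o\right) = \left(-4 + o\right) \left(5 + G\right)$)
$- 91 \frac{19}{-99} \left(-4 + 41\right) \left(-9 + a{\left(6,k{\left(-1 \right)} \right)}\right) = - 91 \frac{19}{-99} \left(-4 + 41\right) \left(-9 + \left(-20 - 0 + 5 \cdot 6 + 0 \cdot 6\right)\right) = - 91 \cdot 19 \left(- \frac{1}{99}\right) 37 \left(-9 + \left(-20 + 0 + 30 + 0\right)\right) = \left(-91\right) \left(- \frac{19}{99}\right) 37 \left(-9 + 10\right) = \frac{1729 \cdot 37 \cdot 1}{99} = \frac{1729}{99} \cdot 37 = \frac{63973}{99}$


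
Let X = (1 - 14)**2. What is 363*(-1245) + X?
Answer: -451766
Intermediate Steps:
X = 169 (X = (-13)**2 = 169)
363*(-1245) + X = 363*(-1245) + 169 = -451935 + 169 = -451766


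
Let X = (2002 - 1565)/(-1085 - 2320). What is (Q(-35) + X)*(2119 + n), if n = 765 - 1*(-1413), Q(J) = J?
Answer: -513972764/3405 ≈ -1.5095e+5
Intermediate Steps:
X = -437/3405 (X = 437/(-3405) = 437*(-1/3405) = -437/3405 ≈ -0.12834)
n = 2178 (n = 765 + 1413 = 2178)
(Q(-35) + X)*(2119 + n) = (-35 - 437/3405)*(2119 + 2178) = -119612/3405*4297 = -513972764/3405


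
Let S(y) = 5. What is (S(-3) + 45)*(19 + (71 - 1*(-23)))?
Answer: 5650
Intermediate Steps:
(S(-3) + 45)*(19 + (71 - 1*(-23))) = (5 + 45)*(19 + (71 - 1*(-23))) = 50*(19 + (71 + 23)) = 50*(19 + 94) = 50*113 = 5650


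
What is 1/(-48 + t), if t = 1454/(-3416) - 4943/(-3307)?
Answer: -5648356/265082633 ≈ -0.021308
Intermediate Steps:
t = 6038455/5648356 (t = 1454*(-1/3416) - 4943*(-1/3307) = -727/1708 + 4943/3307 = 6038455/5648356 ≈ 1.0691)
1/(-48 + t) = 1/(-48 + 6038455/5648356) = 1/(-265082633/5648356) = -5648356/265082633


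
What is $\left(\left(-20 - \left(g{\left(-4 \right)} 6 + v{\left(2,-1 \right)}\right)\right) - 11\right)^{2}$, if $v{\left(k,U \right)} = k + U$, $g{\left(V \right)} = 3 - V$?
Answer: $5476$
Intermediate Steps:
$v{\left(k,U \right)} = U + k$
$\left(\left(-20 - \left(g{\left(-4 \right)} 6 + v{\left(2,-1 \right)}\right)\right) - 11\right)^{2} = \left(\left(-20 - \left(\left(3 - -4\right) 6 + \left(-1 + 2\right)\right)\right) - 11\right)^{2} = \left(\left(-20 - \left(\left(3 + 4\right) 6 + 1\right)\right) - 11\right)^{2} = \left(\left(-20 - \left(7 \cdot 6 + 1\right)\right) - 11\right)^{2} = \left(\left(-20 - \left(42 + 1\right)\right) - 11\right)^{2} = \left(\left(-20 - 43\right) - 11\right)^{2} = \left(-63 - 11\right)^{2} = \left(-74\right)^{2} = 5476$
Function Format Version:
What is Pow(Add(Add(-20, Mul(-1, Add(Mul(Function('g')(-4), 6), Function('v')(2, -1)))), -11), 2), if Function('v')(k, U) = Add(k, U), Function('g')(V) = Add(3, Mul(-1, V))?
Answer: 5476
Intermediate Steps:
Function('v')(k, U) = Add(U, k)
Pow(Add(Add(-20, Mul(-1, Add(Mul(Function('g')(-4), 6), Function('v')(2, -1)))), -11), 2) = Pow(Add(Add(-20, Mul(-1, Add(Mul(Add(3, Mul(-1, -4)), 6), Add(-1, 2)))), -11), 2) = Pow(Add(Add(-20, Mul(-1, Add(Mul(Add(3, 4), 6), 1))), -11), 2) = Pow(Add(Add(-20, Mul(-1, Add(Mul(7, 6), 1))), -11), 2) = Pow(Add(Add(-20, Mul(-1, Add(42, 1))), -11), 2) = Pow(Add(Add(-20, Mul(-1, 43)), -11), 2) = Pow(Add(Add(-20, -43), -11), 2) = Pow(Add(-63, -11), 2) = Pow(-74, 2) = 5476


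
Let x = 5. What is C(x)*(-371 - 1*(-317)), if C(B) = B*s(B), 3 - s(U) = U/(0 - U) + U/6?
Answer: -855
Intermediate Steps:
s(U) = 4 - U/6 (s(U) = 3 - (U/(0 - U) + U/6) = 3 - (U/((-U)) + U*(1/6)) = 3 - (U*(-1/U) + U/6) = 3 - (-1 + U/6) = 3 + (1 - U/6) = 4 - U/6)
C(B) = B*(4 - B/6)
C(x)*(-371 - 1*(-317)) = ((1/6)*5*(24 - 1*5))*(-371 - 1*(-317)) = ((1/6)*5*(24 - 5))*(-371 + 317) = ((1/6)*5*19)*(-54) = (95/6)*(-54) = -855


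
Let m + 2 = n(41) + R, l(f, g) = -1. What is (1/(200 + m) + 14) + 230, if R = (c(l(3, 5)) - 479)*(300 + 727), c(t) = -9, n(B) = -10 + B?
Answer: 122231067/500947 ≈ 244.00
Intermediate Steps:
R = -501176 (R = (-9 - 479)*(300 + 727) = -488*1027 = -501176)
m = -501147 (m = -2 + ((-10 + 41) - 501176) = -2 + (31 - 501176) = -2 - 501145 = -501147)
(1/(200 + m) + 14) + 230 = (1/(200 - 501147) + 14) + 230 = (1/(-500947) + 14) + 230 = (-1/500947 + 14) + 230 = 7013257/500947 + 230 = 122231067/500947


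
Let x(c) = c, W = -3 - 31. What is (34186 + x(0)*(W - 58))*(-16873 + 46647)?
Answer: 1017853964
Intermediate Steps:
W = -34
(34186 + x(0)*(W - 58))*(-16873 + 46647) = (34186 + 0*(-34 - 58))*(-16873 + 46647) = (34186 + 0*(-92))*29774 = (34186 + 0)*29774 = 34186*29774 = 1017853964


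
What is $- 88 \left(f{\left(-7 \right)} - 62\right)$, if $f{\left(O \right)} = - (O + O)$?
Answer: $4224$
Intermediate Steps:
$f{\left(O \right)} = - 2 O$
$- 88 \left(f{\left(-7 \right)} - 62\right) = - 88 \left(\left(-2\right) \left(-7\right) - 62\right) = - 88 \left(14 - 62\right) = \left(-88\right) \left(-48\right) = 4224$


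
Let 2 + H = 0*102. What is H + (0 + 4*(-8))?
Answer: -34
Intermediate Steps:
H = -2 (H = -2 + 0*102 = -2 + 0 = -2)
H + (0 + 4*(-8)) = -2 + (0 + 4*(-8)) = -2 + (0 - 32) = -2 - 32 = -34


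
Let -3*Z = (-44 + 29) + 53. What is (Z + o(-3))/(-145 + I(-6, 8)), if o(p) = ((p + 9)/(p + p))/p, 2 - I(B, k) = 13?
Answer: 37/468 ≈ 0.079060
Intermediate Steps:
I(B, k) = -11 (I(B, k) = 2 - 1*13 = 2 - 13 = -11)
o(p) = (9 + p)/(2*p**2) (o(p) = ((9 + p)/((2*p)))/p = ((9 + p)*(1/(2*p)))/p = ((9 + p)/(2*p))/p = (9 + p)/(2*p**2))
Z = -38/3 (Z = -((-44 + 29) + 53)/3 = -(-15 + 53)/3 = -1/3*38 = -38/3 ≈ -12.667)
(Z + o(-3))/(-145 + I(-6, 8)) = (-38/3 + (1/2)*(9 - 3)/(-3)**2)/(-145 - 11) = (-38/3 + (1/2)*(1/9)*6)/(-156) = -(-38/3 + 1/3)/156 = -1/156*(-37/3) = 37/468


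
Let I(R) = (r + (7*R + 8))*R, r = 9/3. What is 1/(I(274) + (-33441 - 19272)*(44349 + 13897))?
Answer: -1/3069792852 ≈ -3.2575e-10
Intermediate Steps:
r = 3 (r = 9*(⅓) = 3)
I(R) = R*(11 + 7*R) (I(R) = (3 + (7*R + 8))*R = (3 + (8 + 7*R))*R = (11 + 7*R)*R = R*(11 + 7*R))
1/(I(274) + (-33441 - 19272)*(44349 + 13897)) = 1/(274*(11 + 7*274) + (-33441 - 19272)*(44349 + 13897)) = 1/(274*(11 + 1918) - 52713*58246) = 1/(274*1929 - 3070321398) = 1/(528546 - 3070321398) = 1/(-3069792852) = -1/3069792852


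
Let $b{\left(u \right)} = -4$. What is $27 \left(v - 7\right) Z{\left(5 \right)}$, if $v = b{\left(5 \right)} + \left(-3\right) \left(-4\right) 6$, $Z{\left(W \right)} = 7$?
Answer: $11529$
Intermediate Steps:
$v = 68$ ($v = -4 + \left(-3\right) \left(-4\right) 6 = -4 + 12 \cdot 6 = -4 + 72 = 68$)
$27 \left(v - 7\right) Z{\left(5 \right)} = 27 \left(68 - 7\right) 7 = 27 \cdot 61 \cdot 7 = 1647 \cdot 7 = 11529$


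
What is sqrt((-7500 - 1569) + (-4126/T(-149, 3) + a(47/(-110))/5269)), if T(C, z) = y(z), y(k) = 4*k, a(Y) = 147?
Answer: I*sqrt(9407581289634)/31614 ≈ 97.02*I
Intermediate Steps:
T(C, z) = 4*z
sqrt((-7500 - 1569) + (-4126/T(-149, 3) + a(47/(-110))/5269)) = sqrt((-7500 - 1569) + (-4126/(4*3) + 147/5269)) = sqrt(-9069 + (-4126/12 + 147*(1/5269))) = sqrt(-9069 + (-4126*1/12 + 147/5269)) = sqrt(-9069 + (-2063/6 + 147/5269)) = sqrt(-9069 - 10869065/31614) = sqrt(-297576431/31614) = I*sqrt(9407581289634)/31614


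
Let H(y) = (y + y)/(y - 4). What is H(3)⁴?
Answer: 1296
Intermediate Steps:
H(y) = 2*y/(-4 + y) (H(y) = (2*y)/(-4 + y) = 2*y/(-4 + y))
H(3)⁴ = (2*3/(-4 + 3))⁴ = (2*3/(-1))⁴ = (2*3*(-1))⁴ = (-6)⁴ = 1296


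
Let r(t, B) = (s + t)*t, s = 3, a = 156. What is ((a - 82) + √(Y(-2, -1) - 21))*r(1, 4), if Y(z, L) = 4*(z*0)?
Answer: 296 + 4*I*√21 ≈ 296.0 + 18.33*I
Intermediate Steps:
Y(z, L) = 0 (Y(z, L) = 4*0 = 0)
r(t, B) = t*(3 + t) (r(t, B) = (3 + t)*t = t*(3 + t))
((a - 82) + √(Y(-2, -1) - 21))*r(1, 4) = ((156 - 82) + √(0 - 21))*(1*(3 + 1)) = (74 + √(-21))*(1*4) = (74 + I*√21)*4 = 296 + 4*I*√21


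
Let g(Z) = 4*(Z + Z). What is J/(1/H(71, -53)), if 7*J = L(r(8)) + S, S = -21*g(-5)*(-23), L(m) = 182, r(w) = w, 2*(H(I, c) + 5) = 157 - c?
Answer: -273400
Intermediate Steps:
H(I, c) = 147/2 - c/2 (H(I, c) = -5 + (157 - c)/2 = -5 + (157/2 - c/2) = 147/2 - c/2)
g(Z) = 8*Z (g(Z) = 4*(2*Z) = 8*Z)
S = -19320 (S = -168*(-5)*(-23) = -21*(-40)*(-23) = 840*(-23) = -19320)
J = -2734 (J = (182 - 19320)/7 = (⅐)*(-19138) = -2734)
J/(1/H(71, -53)) = -2734/(1/(147/2 - ½*(-53))) = -2734/(1/(147/2 + 53/2)) = -2734/(1/100) = -2734/1/100 = -2734*100 = -273400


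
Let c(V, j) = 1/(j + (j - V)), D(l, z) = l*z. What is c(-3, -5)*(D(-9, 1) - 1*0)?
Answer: 9/7 ≈ 1.2857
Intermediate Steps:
c(V, j) = 1/(-V + 2*j)
c(-3, -5)*(D(-9, 1) - 1*0) = (-9*1 - 1*0)/(-1*(-3) + 2*(-5)) = (-9 + 0)/(3 - 10) = -9/(-7) = -⅐*(-9) = 9/7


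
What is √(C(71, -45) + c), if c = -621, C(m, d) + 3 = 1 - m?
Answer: I*√694 ≈ 26.344*I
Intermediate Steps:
C(m, d) = -2 - m (C(m, d) = -3 + (1 - m) = -2 - m)
√(C(71, -45) + c) = √((-2 - 1*71) - 621) = √((-2 - 71) - 621) = √(-73 - 621) = √(-694) = I*√694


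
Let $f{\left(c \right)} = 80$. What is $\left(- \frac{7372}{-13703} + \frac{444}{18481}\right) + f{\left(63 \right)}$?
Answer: $\frac{20401937504}{253245143} \approx 80.562$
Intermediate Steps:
$\left(- \frac{7372}{-13703} + \frac{444}{18481}\right) + f{\left(63 \right)} = \left(- \frac{7372}{-13703} + \frac{444}{18481}\right) + 80 = \left(\left(-7372\right) \left(- \frac{1}{13703}\right) + 444 \cdot \frac{1}{18481}\right) + 80 = \left(\frac{7372}{13703} + \frac{444}{18481}\right) + 80 = \frac{142326064}{253245143} + 80 = \frac{20401937504}{253245143}$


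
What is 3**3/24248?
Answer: 27/24248 ≈ 0.0011135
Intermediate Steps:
3**3/24248 = 27*(1/24248) = 27/24248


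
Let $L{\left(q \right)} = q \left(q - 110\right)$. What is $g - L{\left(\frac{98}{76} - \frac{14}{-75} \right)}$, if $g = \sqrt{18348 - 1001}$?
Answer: $\frac{1301195651}{8122500} + \sqrt{17347} \approx 291.9$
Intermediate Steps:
$g = \sqrt{17347} \approx 131.71$
$L{\left(q \right)} = q \left(-110 + q\right)$
$g - L{\left(\frac{98}{76} - \frac{14}{-75} \right)} = \sqrt{17347} - \left(\frac{98}{76} - \frac{14}{-75}\right) \left(-110 + \left(\frac{98}{76} - \frac{14}{-75}\right)\right) = \sqrt{17347} - \left(98 \cdot \frac{1}{76} - - \frac{14}{75}\right) \left(-110 + \left(98 \cdot \frac{1}{76} - - \frac{14}{75}\right)\right) = \sqrt{17347} - \left(\frac{49}{38} + \frac{14}{75}\right) \left(-110 + \left(\frac{49}{38} + \frac{14}{75}\right)\right) = \sqrt{17347} - \frac{4207 \left(-110 + \frac{4207}{2850}\right)}{2850} = \sqrt{17347} - \frac{4207}{2850} \left(- \frac{309293}{2850}\right) = \sqrt{17347} - - \frac{1301195651}{8122500} = \sqrt{17347} + \frac{1301195651}{8122500} = \frac{1301195651}{8122500} + \sqrt{17347}$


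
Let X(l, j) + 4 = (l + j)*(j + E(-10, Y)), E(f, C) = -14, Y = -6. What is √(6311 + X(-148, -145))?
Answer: √52894 ≈ 229.99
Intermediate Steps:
X(l, j) = -4 + (-14 + j)*(j + l) (X(l, j) = -4 + (l + j)*(j - 14) = -4 + (j + l)*(-14 + j) = -4 + (-14 + j)*(j + l))
√(6311 + X(-148, -145)) = √(6311 + (-4 + (-145)² - 14*(-145) - 14*(-148) - 145*(-148))) = √(6311 + (-4 + 21025 + 2030 + 2072 + 21460)) = √(6311 + 46583) = √52894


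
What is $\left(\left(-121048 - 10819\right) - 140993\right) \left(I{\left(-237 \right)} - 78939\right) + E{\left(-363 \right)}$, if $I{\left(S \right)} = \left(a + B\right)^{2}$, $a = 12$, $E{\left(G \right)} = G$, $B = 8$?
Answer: $21430151177$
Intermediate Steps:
$I{\left(S \right)} = 400$ ($I{\left(S \right)} = \left(12 + 8\right)^{2} = 20^{2} = 400$)
$\left(\left(-121048 - 10819\right) - 140993\right) \left(I{\left(-237 \right)} - 78939\right) + E{\left(-363 \right)} = \left(\left(-121048 - 10819\right) - 140993\right) \left(400 - 78939\right) - 363 = \left(\left(-121048 - 10819\right) - 140993\right) \left(-78539\right) - 363 = \left(-131867 - 140993\right) \left(-78539\right) - 363 = \left(-272860\right) \left(-78539\right) - 363 = 21430151540 - 363 = 21430151177$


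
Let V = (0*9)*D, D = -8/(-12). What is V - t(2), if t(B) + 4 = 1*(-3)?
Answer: 7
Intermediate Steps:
t(B) = -7 (t(B) = -4 + 1*(-3) = -4 - 3 = -7)
D = 2/3 (D = -8*(-1/12) = 2/3 ≈ 0.66667)
V = 0 (V = (0*9)*(2/3) = 0*(2/3) = 0)
V - t(2) = 0 - 1*(-7) = 0 + 7 = 7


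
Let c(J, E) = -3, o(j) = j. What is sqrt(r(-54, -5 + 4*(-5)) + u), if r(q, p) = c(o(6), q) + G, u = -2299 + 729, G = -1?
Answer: I*sqrt(1574) ≈ 39.674*I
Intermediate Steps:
u = -1570
r(q, p) = -4 (r(q, p) = -3 - 1 = -4)
sqrt(r(-54, -5 + 4*(-5)) + u) = sqrt(-4 - 1570) = sqrt(-1574) = I*sqrt(1574)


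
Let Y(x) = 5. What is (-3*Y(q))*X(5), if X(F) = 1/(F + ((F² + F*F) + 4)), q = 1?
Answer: -15/59 ≈ -0.25424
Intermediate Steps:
X(F) = 1/(4 + F + 2*F²) (X(F) = 1/(F + ((F² + F²) + 4)) = 1/(F + (2*F² + 4)) = 1/(F + (4 + 2*F²)) = 1/(4 + F + 2*F²))
(-3*Y(q))*X(5) = (-3*5)/(4 + 5 + 2*5²) = -15/(4 + 5 + 2*25) = -15/(4 + 5 + 50) = -15/59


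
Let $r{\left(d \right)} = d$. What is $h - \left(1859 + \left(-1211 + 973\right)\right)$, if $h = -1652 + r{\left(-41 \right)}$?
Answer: $-3314$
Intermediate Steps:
$h = -1693$ ($h = -1652 - 41 = -1693$)
$h - \left(1859 + \left(-1211 + 973\right)\right) = -1693 - \left(1859 + \left(-1211 + 973\right)\right) = -1693 - \left(1859 - 238\right) = -1693 - 1621 = -3314$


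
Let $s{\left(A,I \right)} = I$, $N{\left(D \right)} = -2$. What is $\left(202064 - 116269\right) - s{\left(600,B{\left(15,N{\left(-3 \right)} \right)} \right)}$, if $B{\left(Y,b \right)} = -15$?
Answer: $85810$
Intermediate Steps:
$\left(202064 - 116269\right) - s{\left(600,B{\left(15,N{\left(-3 \right)} \right)} \right)} = \left(202064 - 116269\right) - -15 = 85795 + 15 = 85810$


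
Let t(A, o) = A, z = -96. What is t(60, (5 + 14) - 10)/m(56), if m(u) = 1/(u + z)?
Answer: -2400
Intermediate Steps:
m(u) = 1/(-96 + u) (m(u) = 1/(u - 96) = 1/(-96 + u))
t(60, (5 + 14) - 10)/m(56) = 60/(1/(-96 + 56)) = 60/(1/(-40)) = 60/(-1/40) = 60*(-40) = -2400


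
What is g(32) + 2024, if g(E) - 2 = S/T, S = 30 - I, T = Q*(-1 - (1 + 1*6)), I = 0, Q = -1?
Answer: 8119/4 ≈ 2029.8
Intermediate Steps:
T = 8 (T = -(-1 - (1 + 1*6)) = -(-1 - (1 + 6)) = -(-1 - 1*7) = -(-1 - 7) = -1*(-8) = 8)
S = 30 (S = 30 - 1*0 = 30 + 0 = 30)
g(E) = 23/4 (g(E) = 2 + 30/8 = 2 + 30*(⅛) = 2 + 15/4 = 23/4)
g(32) + 2024 = 23/4 + 2024 = 8119/4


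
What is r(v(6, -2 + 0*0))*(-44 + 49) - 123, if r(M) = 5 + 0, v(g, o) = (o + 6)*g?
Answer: -98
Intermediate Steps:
v(g, o) = g*(6 + o) (v(g, o) = (6 + o)*g = g*(6 + o))
r(M) = 5
r(v(6, -2 + 0*0))*(-44 + 49) - 123 = 5*(-44 + 49) - 123 = 5*5 - 123 = 25 - 123 = -98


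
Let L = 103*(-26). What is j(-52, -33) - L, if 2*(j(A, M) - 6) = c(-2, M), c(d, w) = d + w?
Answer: 5333/2 ≈ 2666.5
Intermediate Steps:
j(A, M) = 5 + M/2 (j(A, M) = 6 + (-2 + M)/2 = 6 + (-1 + M/2) = 5 + M/2)
L = -2678
j(-52, -33) - L = (5 + (½)*(-33)) - 1*(-2678) = (5 - 33/2) + 2678 = -23/2 + 2678 = 5333/2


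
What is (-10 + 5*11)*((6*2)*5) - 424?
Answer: 2276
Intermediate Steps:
(-10 + 5*11)*((6*2)*5) - 424 = (-10 + 55)*(12*5) - 424 = 45*60 - 424 = 2700 - 424 = 2276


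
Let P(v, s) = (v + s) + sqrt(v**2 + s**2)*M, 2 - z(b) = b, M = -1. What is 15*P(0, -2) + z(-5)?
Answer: -53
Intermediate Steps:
z(b) = 2 - b
P(v, s) = s + v - sqrt(s**2 + v**2) (P(v, s) = (v + s) + sqrt(v**2 + s**2)*(-1) = (s + v) + sqrt(s**2 + v**2)*(-1) = (s + v) - sqrt(s**2 + v**2) = s + v - sqrt(s**2 + v**2))
15*P(0, -2) + z(-5) = 15*(-2 + 0 - sqrt((-2)**2 + 0**2)) + (2 - 1*(-5)) = 15*(-2 + 0 - sqrt(4 + 0)) + (2 + 5) = 15*(-2 + 0 - sqrt(4)) + 7 = 15*(-2 + 0 - 1*2) + 7 = 15*(-2 + 0 - 2) + 7 = 15*(-4) + 7 = -60 + 7 = -53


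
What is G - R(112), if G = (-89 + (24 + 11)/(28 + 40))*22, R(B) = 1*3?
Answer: -66289/34 ≈ -1949.7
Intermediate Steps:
R(B) = 3
G = -66187/34 (G = (-89 + 35/68)*22 = -6017/68*22 = -66187/34 ≈ -1946.7)
G - R(112) = -66187/34 - 1*3 = -66187/34 - 3 = -66289/34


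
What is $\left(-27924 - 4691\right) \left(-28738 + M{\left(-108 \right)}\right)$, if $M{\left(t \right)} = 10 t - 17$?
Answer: $973068525$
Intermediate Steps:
$M{\left(t \right)} = -17 + 10 t$
$\left(-27924 - 4691\right) \left(-28738 + M{\left(-108 \right)}\right) = \left(-27924 - 4691\right) \left(-28738 + \left(-17 + 10 \left(-108\right)\right)\right) = - 32615 \left(-28738 - 1097\right) = \left(-32615\right) \left(-29835\right) = 973068525$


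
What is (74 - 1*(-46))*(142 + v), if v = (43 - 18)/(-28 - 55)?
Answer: 1411320/83 ≈ 17004.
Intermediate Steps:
v = -25/83 (v = 25/(-83) = 25*(-1/83) = -25/83 ≈ -0.30120)
(74 - 1*(-46))*(142 + v) = (74 - 1*(-46))*(142 - 25/83) = (74 + 46)*(11761/83) = 120*(11761/83) = 1411320/83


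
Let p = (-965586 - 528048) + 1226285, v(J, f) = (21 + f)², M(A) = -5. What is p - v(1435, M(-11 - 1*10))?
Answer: -267605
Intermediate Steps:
p = -267349 (p = -1493634 + 1226285 = -267349)
p - v(1435, M(-11 - 1*10)) = -267349 - (21 - 5)² = -267349 - 1*16² = -267349 - 1*256 = -267349 - 256 = -267605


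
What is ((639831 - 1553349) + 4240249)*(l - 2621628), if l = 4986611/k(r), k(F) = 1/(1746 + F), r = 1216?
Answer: 49128232435636574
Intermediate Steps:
l = 14770341782 (l = 4986611/(1/(1746 + 1216)) = 4986611/(1/2962) = 4986611*2962 = 14770341782)
((639831 - 1553349) + 4240249)*(l - 2621628) = ((639831 - 1553349) + 4240249)*(14770341782 - 2621628) = (-913518 + 4240249)*14767720154 = 3326731*14767720154 = 49128232435636574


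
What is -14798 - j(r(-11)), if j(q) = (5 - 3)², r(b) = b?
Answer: -14802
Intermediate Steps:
j(q) = 4 (j(q) = 2² = 4)
-14798 - j(r(-11)) = -14798 - 1*4 = -14798 - 4 = -14802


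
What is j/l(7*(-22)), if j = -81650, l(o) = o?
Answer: 40825/77 ≈ 530.19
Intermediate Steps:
j/l(7*(-22)) = -81650/(7*(-22)) = -81650/(-154) = -81650*(-1/154) = 40825/77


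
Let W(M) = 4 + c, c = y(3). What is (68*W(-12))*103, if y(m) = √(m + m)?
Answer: 28016 + 7004*√6 ≈ 45172.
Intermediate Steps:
y(m) = √2*√m (y(m) = √(2*m) = √2*√m)
c = √6 (c = √2*√3 = √6 ≈ 2.4495)
W(M) = 4 + √6
(68*W(-12))*103 = (68*(4 + √6))*103 = (272 + 68*√6)*103 = 28016 + 7004*√6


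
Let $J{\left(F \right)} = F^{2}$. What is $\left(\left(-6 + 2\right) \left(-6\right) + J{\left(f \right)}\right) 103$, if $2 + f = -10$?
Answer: $17304$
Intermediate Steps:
$f = -12$ ($f = -2 - 10 = -12$)
$\left(\left(-6 + 2\right) \left(-6\right) + J{\left(f \right)}\right) 103 = \left(\left(-6 + 2\right) \left(-6\right) + \left(-12\right)^{2}\right) 103 = \left(\left(-4\right) \left(-6\right) + 144\right) 103 = \left(24 + 144\right) 103 = 168 \cdot 103 = 17304$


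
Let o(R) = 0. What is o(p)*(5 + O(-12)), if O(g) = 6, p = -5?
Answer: 0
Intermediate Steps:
o(p)*(5 + O(-12)) = 0*(5 + 6) = 0*11 = 0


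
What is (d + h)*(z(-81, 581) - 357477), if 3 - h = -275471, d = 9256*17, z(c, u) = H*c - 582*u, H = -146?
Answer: -295963389018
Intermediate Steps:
z(c, u) = -582*u - 146*c (z(c, u) = -146*c - 582*u = -582*u - 146*c)
d = 157352
h = 275474 (h = 3 - 1*(-275471) = 3 + 275471 = 275474)
(d + h)*(z(-81, 581) - 357477) = (157352 + 275474)*((-582*581 - 146*(-81)) - 357477) = 432826*((-338142 + 11826) - 357477) = 432826*(-326316 - 357477) = 432826*(-683793) = -295963389018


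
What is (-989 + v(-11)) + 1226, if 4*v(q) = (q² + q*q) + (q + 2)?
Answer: 1181/4 ≈ 295.25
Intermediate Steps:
v(q) = ½ + q²/2 + q/4 (v(q) = ((q² + q*q) + (q + 2))/4 = ((q² + q²) + (2 + q))/4 = (2*q² + (2 + q))/4 = (2 + q + 2*q²)/4 = ½ + q²/2 + q/4)
(-989 + v(-11)) + 1226 = (-989 + (½ + (½)*(-11)² + (¼)*(-11))) + 1226 = (-989 + (½ + (½)*121 - 11/4)) + 1226 = (-989 + (½ + 121/2 - 11/4)) + 1226 = (-989 + 233/4) + 1226 = -3723/4 + 1226 = 1181/4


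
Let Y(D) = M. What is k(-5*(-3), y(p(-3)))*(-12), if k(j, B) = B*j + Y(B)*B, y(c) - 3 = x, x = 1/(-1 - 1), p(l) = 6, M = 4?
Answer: -570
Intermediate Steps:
Y(D) = 4
x = -½ (x = 1/(-2) = -½ ≈ -0.50000)
y(c) = 5/2 (y(c) = 3 - ½ = 5/2)
k(j, B) = 4*B + B*j (k(j, B) = B*j + 4*B = 4*B + B*j)
k(-5*(-3), y(p(-3)))*(-12) = (5*(4 - 5*(-3))/2)*(-12) = (5*(4 + 15)/2)*(-12) = ((5/2)*19)*(-12) = (95/2)*(-12) = -570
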